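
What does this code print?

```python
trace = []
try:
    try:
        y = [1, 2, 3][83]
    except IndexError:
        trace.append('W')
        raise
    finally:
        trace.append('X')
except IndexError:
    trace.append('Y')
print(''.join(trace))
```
WXY

finally runs before re-raised exception propagates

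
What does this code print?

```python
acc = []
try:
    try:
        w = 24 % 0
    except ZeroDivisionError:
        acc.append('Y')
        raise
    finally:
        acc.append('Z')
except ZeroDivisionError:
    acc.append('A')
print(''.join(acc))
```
YZA

finally runs before re-raised exception propagates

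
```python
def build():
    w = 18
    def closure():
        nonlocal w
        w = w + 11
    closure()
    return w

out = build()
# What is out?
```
29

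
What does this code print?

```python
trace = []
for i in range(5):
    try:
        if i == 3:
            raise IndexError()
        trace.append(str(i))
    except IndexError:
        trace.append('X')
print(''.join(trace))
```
012X4

Exception on i=3 caught, loop continues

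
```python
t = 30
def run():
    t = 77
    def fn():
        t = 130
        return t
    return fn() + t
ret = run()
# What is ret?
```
207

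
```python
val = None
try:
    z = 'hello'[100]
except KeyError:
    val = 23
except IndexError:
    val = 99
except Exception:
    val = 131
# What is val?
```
99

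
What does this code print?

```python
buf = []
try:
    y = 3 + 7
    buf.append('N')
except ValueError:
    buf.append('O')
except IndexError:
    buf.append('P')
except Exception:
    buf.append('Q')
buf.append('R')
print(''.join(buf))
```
NR

No exception, try block completes normally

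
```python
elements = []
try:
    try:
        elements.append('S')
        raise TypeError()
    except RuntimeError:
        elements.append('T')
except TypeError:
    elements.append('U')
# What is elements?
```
['S', 'U']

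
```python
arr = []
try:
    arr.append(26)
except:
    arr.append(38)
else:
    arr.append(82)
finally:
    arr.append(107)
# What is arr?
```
[26, 82, 107]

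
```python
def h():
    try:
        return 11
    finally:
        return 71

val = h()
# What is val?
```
71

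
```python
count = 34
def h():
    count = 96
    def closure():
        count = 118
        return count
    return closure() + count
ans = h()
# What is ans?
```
214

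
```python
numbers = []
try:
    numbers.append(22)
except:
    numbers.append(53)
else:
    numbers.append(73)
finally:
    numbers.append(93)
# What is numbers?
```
[22, 73, 93]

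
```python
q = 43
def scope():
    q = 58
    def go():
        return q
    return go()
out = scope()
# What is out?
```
58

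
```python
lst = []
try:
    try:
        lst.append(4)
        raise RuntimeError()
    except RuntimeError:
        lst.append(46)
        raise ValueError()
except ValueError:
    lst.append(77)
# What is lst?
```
[4, 46, 77]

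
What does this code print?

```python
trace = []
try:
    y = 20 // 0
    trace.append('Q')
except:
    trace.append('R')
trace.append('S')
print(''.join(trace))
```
RS

Exception raised in try, caught by bare except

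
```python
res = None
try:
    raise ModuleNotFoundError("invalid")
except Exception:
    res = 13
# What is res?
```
13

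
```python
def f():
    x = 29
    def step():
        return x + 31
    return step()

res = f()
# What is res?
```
60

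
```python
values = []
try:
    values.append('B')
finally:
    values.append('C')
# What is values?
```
['B', 'C']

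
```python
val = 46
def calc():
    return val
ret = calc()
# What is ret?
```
46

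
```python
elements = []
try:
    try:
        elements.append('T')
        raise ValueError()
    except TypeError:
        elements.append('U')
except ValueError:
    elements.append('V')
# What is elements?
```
['T', 'V']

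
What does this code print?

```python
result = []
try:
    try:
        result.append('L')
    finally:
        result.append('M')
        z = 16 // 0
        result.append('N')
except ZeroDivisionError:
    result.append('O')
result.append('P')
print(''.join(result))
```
LMOP

Exception in inner finally caught by outer except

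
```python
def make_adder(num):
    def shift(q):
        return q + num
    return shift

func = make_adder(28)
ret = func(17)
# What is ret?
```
45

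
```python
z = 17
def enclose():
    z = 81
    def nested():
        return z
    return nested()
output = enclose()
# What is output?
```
81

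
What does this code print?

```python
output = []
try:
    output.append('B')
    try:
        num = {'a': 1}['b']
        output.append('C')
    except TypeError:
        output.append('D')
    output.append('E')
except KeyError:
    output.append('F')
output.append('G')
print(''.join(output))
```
BFG

Inner handler doesn't match, propagates to outer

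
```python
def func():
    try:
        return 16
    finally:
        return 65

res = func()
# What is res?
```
65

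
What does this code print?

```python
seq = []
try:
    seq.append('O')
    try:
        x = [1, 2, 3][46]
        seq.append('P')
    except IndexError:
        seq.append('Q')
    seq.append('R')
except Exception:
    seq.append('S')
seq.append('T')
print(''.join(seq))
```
OQRT

Inner exception caught by inner handler, outer continues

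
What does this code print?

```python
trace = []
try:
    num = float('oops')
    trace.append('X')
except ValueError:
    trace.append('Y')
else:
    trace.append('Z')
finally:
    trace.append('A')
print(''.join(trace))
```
YA

Exception: except runs, else skipped, finally runs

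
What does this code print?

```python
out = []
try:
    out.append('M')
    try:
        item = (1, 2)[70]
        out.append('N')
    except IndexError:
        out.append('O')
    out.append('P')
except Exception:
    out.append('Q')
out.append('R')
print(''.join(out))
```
MOPR

Inner exception caught by inner handler, outer continues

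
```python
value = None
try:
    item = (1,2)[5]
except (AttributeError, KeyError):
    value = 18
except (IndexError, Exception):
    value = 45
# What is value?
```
45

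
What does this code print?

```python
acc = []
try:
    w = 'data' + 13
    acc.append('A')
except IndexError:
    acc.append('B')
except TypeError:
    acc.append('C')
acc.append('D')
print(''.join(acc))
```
CD

TypeError is caught by its specific handler, not IndexError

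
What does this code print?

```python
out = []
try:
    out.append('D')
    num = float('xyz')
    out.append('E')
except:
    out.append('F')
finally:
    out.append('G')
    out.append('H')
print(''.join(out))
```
DFGH

Code before exception runs, then except, then all of finally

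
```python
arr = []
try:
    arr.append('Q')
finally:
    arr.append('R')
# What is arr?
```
['Q', 'R']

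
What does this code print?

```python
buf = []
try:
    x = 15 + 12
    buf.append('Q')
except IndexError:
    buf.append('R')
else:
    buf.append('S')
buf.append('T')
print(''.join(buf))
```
QST

else block runs when no exception occurs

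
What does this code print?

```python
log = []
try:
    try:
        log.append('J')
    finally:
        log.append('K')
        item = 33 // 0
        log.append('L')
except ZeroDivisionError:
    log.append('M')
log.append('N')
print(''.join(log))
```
JKMN

Exception in inner finally caught by outer except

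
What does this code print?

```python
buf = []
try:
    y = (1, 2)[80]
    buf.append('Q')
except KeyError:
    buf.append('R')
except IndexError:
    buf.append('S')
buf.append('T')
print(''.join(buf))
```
ST

IndexError is caught by its specific handler, not KeyError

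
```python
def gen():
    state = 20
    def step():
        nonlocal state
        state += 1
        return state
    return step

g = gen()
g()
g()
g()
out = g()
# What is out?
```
24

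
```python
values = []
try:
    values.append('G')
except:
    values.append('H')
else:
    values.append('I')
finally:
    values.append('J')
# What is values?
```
['G', 'I', 'J']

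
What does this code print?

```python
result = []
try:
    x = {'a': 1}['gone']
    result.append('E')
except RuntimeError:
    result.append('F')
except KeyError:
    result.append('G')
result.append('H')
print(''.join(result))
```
GH

KeyError is caught by its specific handler, not RuntimeError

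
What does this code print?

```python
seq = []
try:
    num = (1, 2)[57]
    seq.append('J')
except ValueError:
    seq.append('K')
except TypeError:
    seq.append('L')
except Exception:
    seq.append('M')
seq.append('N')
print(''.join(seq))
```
MN

IndexError not specifically caught, falls to Exception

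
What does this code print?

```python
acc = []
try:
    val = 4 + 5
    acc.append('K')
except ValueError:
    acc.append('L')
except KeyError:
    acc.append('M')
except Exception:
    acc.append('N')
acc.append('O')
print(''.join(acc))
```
KO

No exception, try block completes normally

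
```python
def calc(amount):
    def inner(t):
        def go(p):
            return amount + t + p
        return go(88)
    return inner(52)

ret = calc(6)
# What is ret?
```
146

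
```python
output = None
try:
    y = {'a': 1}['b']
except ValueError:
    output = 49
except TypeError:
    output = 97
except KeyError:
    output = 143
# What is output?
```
143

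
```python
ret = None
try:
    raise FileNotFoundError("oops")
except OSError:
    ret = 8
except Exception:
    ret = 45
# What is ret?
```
8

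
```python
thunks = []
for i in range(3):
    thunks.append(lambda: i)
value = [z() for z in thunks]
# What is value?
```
[2, 2, 2]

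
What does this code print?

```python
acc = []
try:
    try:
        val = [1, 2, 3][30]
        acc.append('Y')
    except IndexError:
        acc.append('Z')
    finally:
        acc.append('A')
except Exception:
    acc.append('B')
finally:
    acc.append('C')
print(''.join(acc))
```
ZAC

Both finally blocks run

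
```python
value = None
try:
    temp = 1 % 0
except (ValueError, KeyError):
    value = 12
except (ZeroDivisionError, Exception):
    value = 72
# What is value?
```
72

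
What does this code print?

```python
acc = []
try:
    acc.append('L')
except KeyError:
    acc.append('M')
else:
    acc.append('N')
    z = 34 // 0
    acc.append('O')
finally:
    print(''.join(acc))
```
LN

Try succeeds, else appends 'N', ZeroDivisionError in else is uncaught, finally prints before exception propagates ('O' never appended)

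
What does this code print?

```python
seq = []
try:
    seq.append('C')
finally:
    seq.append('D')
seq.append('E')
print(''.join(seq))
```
CDE

try/finally without except, no exception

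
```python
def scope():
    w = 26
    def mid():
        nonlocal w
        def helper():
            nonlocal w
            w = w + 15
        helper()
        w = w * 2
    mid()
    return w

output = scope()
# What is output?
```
82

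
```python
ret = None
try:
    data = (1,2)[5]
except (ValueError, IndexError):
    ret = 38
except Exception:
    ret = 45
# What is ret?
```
38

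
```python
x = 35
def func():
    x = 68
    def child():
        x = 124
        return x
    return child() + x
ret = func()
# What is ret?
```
192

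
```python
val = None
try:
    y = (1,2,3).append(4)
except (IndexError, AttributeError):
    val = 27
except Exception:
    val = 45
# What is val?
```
27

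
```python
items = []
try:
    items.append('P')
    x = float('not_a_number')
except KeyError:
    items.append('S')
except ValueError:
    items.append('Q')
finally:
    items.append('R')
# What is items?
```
['P', 'Q', 'R']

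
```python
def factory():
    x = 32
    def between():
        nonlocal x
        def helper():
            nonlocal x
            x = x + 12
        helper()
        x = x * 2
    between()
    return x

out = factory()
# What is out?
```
88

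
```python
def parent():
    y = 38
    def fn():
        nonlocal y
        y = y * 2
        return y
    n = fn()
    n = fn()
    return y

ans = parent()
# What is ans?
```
152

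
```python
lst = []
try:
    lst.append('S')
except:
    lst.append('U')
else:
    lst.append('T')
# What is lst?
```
['S', 'T']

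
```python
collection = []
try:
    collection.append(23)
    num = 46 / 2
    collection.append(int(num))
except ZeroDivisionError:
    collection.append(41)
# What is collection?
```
[23, 23]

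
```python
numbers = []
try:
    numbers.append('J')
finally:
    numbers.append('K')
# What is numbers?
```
['J', 'K']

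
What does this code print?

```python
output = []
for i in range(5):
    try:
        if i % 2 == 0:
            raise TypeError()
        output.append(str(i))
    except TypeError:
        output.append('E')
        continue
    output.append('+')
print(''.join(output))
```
E1+E3+E

continue in except skips rest of loop body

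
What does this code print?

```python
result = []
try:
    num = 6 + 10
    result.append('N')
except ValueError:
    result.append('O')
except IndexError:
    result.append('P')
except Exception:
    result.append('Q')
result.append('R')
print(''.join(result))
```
NR

No exception, try block completes normally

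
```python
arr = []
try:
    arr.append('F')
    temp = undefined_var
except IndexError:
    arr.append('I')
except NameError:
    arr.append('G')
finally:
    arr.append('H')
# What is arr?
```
['F', 'G', 'H']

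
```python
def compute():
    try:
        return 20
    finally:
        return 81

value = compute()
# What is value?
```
81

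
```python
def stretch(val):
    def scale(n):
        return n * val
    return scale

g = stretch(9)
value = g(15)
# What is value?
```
135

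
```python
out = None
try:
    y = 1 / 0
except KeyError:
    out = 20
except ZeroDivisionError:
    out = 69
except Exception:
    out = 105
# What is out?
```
69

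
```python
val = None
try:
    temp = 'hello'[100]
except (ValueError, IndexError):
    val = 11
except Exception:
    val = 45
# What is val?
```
11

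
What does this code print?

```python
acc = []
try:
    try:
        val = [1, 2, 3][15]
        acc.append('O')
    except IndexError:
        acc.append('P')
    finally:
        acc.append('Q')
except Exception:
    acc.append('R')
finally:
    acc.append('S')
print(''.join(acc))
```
PQS

Both finally blocks run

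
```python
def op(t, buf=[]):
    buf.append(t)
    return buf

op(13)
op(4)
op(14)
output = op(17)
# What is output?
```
[13, 4, 14, 17]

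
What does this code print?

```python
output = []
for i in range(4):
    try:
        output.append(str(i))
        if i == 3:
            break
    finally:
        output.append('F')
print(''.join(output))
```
0F1F2F3F

finally runs even when breaking out of loop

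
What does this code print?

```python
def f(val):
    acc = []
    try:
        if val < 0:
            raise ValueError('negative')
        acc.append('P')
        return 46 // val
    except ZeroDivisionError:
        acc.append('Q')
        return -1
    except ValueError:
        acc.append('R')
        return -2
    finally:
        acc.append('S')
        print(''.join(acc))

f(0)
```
PQS

val=0 causes ZeroDivisionError, caught, finally prints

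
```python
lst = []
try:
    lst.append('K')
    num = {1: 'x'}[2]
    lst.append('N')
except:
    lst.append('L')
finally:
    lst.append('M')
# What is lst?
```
['K', 'L', 'M']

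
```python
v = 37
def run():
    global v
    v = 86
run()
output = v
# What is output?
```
86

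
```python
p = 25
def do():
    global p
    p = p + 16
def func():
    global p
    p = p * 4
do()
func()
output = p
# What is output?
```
164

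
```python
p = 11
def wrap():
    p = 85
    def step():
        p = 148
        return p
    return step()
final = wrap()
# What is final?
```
148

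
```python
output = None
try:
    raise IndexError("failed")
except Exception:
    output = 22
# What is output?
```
22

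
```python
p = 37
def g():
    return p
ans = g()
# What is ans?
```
37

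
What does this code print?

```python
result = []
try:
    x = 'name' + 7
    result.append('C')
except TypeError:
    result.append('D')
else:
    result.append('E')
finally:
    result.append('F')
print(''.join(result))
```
DF

Exception: except runs, else skipped, finally runs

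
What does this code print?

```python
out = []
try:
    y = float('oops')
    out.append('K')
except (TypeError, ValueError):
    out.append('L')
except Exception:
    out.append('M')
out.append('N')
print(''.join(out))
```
LN

ValueError matches tuple containing it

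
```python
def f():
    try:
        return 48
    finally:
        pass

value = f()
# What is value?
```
48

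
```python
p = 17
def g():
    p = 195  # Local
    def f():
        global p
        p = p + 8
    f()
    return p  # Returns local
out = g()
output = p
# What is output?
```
25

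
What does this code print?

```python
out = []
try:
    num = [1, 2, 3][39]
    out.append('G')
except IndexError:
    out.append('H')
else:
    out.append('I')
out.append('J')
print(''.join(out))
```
HJ

else block skipped when exception is caught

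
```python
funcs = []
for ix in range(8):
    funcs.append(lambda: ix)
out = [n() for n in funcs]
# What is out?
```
[7, 7, 7, 7, 7, 7, 7, 7]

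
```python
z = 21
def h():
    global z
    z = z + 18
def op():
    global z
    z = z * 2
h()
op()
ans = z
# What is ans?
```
78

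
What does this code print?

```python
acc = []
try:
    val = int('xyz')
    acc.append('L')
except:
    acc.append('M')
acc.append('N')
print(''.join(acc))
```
MN

Exception raised in try, caught by bare except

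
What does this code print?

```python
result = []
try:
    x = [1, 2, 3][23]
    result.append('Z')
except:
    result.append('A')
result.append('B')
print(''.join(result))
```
AB

Exception raised in try, caught by bare except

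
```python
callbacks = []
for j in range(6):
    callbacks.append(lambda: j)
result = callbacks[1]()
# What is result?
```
5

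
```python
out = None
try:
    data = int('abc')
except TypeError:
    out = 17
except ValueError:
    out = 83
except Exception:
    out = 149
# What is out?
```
83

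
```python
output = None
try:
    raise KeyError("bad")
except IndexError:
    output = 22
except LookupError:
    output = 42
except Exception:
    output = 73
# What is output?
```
42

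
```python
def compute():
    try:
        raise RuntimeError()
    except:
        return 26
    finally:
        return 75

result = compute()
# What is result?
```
75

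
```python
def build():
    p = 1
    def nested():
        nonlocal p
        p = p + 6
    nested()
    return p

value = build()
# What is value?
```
7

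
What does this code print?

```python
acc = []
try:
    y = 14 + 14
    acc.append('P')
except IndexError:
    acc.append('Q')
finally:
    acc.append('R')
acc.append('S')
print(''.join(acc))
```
PRS

finally runs after normal execution too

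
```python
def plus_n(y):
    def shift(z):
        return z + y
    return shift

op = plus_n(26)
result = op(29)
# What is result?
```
55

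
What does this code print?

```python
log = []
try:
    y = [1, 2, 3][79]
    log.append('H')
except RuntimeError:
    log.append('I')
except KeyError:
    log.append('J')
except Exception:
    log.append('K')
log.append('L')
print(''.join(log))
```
KL

IndexError not specifically caught, falls to Exception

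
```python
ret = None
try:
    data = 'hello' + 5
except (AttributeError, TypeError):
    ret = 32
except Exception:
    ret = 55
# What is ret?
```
32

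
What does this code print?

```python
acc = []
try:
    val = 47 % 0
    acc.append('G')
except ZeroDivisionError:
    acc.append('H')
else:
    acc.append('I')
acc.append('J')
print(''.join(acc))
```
HJ

else block skipped when exception is caught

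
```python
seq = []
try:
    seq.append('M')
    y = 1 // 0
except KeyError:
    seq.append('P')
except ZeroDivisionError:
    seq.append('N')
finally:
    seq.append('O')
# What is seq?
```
['M', 'N', 'O']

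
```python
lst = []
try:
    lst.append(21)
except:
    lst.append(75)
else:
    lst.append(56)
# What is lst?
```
[21, 56]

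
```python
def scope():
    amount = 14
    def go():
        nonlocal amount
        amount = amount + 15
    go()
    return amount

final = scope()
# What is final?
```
29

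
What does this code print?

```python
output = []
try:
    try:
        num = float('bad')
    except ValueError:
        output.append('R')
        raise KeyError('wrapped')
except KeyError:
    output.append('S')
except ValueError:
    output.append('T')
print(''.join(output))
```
RS

New KeyError raised, caught by outer KeyError handler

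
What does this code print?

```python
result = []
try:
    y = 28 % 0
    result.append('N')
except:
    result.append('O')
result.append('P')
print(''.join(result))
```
OP

Exception raised in try, caught by bare except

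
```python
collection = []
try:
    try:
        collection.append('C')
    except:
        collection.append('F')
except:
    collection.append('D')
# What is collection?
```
['C']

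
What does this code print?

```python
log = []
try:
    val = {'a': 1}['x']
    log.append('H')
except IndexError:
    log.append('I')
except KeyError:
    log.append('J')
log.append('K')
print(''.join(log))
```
JK

KeyError is caught by its specific handler, not IndexError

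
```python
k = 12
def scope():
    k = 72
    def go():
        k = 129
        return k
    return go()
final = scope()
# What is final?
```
129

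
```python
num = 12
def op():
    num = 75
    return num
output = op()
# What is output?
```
75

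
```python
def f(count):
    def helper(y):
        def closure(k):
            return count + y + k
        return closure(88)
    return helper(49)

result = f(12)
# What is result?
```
149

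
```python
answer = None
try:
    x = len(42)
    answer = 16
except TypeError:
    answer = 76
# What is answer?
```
76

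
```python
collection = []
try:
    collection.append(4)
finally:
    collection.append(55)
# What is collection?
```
[4, 55]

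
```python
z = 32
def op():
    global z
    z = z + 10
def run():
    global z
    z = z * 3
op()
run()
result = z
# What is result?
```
126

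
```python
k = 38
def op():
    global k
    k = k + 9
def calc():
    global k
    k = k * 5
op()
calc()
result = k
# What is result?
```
235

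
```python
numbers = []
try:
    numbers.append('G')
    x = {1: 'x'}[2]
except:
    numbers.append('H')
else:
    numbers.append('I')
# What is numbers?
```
['G', 'H']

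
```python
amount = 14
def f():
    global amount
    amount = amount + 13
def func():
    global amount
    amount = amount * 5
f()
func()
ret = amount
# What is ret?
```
135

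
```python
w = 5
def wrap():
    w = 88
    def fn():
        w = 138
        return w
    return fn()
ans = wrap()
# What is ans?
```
138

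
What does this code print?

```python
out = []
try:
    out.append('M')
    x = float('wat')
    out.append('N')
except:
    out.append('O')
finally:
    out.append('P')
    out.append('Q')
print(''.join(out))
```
MOPQ

Code before exception runs, then except, then all of finally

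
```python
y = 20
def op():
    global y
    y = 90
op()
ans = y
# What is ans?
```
90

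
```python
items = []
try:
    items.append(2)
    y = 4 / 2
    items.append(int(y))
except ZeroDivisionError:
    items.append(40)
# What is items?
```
[2, 2]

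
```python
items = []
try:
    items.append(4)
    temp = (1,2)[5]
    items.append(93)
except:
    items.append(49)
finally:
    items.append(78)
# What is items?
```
[4, 49, 78]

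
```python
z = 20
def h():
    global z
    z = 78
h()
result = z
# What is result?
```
78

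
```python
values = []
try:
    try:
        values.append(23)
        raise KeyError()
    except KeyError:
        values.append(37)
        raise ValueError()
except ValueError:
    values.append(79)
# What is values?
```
[23, 37, 79]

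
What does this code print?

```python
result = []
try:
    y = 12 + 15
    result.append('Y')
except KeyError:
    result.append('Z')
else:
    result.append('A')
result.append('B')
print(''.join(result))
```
YAB

else block runs when no exception occurs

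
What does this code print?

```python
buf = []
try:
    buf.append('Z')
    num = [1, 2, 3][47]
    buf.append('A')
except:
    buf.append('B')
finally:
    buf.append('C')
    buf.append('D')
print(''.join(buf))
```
ZBCD

Code before exception runs, then except, then all of finally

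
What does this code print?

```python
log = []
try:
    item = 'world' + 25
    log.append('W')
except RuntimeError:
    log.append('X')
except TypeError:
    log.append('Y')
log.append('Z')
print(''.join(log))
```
YZ

TypeError is caught by its specific handler, not RuntimeError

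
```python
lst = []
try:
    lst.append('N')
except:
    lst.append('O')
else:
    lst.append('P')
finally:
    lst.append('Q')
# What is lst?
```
['N', 'P', 'Q']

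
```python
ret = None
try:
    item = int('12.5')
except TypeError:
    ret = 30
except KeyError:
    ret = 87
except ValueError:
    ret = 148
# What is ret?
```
148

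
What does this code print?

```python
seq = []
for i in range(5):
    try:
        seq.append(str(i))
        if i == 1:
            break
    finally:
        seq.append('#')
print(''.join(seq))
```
0#1#

finally runs even when breaking out of loop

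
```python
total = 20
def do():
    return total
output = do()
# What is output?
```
20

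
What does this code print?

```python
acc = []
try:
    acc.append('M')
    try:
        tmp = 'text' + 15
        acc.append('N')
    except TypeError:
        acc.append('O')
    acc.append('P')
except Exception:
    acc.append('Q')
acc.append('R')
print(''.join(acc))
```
MOPR

Inner exception caught by inner handler, outer continues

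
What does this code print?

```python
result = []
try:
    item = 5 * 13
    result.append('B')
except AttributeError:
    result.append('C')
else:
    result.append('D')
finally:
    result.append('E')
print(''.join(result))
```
BDE

else runs before finally when no exception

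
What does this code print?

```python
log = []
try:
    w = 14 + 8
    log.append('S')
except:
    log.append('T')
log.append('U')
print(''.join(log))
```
SU

No exception, try block completes normally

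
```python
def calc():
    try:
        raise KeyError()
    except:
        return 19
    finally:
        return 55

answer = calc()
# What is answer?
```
55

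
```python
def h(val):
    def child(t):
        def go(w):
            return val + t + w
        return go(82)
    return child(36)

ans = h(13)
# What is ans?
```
131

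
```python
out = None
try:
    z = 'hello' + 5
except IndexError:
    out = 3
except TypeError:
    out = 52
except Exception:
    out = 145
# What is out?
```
52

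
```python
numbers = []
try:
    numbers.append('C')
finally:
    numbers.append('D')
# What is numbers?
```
['C', 'D']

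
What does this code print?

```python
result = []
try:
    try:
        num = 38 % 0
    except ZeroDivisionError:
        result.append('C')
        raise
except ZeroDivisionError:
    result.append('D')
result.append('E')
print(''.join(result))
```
CDE

raise without argument re-raises current exception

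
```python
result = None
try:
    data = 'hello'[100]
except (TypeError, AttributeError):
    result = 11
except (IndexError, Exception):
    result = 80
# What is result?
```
80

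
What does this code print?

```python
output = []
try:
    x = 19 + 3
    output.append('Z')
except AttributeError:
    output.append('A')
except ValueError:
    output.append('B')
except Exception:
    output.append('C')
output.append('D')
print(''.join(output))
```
ZD

No exception, try block completes normally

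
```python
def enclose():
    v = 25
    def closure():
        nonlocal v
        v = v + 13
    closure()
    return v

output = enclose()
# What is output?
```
38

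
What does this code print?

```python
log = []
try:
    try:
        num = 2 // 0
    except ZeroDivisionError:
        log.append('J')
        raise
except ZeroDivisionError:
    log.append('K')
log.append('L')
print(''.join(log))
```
JKL

raise without argument re-raises current exception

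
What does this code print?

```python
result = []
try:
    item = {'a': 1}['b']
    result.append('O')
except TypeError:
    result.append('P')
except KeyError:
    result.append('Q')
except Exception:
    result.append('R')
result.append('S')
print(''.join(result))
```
QS

KeyError matches before generic Exception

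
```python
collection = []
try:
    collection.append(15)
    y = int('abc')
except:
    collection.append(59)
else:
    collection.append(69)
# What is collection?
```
[15, 59]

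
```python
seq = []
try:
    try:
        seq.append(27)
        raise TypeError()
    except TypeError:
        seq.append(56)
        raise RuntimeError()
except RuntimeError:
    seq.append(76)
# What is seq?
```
[27, 56, 76]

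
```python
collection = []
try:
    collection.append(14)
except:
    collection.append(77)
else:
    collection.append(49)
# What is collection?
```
[14, 49]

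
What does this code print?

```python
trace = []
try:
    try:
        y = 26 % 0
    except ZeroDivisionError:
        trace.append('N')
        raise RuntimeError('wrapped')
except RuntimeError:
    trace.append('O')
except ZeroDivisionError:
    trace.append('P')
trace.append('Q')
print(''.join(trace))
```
NOQ

RuntimeError raised and caught, original ZeroDivisionError not re-raised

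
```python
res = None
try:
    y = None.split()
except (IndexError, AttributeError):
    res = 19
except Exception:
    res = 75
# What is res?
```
19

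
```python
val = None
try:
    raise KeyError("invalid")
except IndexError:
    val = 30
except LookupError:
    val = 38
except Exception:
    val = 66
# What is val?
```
38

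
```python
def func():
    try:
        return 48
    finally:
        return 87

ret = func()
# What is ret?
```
87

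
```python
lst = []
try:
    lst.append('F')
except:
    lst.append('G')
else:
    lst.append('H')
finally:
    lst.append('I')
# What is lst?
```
['F', 'H', 'I']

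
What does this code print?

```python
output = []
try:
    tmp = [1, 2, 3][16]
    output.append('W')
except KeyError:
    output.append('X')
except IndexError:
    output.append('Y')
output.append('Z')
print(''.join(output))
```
YZ

IndexError is caught by its specific handler, not KeyError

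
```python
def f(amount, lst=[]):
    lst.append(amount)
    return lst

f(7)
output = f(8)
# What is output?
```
[7, 8]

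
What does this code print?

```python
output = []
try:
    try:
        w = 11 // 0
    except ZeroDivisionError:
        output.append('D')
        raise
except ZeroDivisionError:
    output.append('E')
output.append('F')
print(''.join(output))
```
DEF

raise without argument re-raises current exception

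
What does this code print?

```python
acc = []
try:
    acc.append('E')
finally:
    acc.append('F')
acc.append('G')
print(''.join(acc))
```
EFG

try/finally without except, no exception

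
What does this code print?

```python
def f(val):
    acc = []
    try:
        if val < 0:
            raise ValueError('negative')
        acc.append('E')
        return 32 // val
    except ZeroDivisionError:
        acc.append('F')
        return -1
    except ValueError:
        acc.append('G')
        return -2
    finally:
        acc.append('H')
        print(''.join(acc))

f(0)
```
EFH

val=0 causes ZeroDivisionError, caught, finally prints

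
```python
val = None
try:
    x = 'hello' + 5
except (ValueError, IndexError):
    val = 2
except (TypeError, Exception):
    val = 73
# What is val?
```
73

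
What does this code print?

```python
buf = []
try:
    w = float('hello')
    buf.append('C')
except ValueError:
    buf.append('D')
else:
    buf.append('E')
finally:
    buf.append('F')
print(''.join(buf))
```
DF

Exception: except runs, else skipped, finally runs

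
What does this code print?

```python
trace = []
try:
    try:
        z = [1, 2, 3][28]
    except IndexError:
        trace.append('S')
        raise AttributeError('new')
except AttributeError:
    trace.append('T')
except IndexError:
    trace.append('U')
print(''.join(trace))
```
ST

New AttributeError raised, caught by outer AttributeError handler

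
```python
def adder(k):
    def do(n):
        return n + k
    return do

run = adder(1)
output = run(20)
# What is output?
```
21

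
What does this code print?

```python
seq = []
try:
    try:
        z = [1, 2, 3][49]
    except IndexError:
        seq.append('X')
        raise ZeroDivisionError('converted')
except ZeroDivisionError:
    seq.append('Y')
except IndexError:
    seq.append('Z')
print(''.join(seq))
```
XY

New ZeroDivisionError raised, caught by outer ZeroDivisionError handler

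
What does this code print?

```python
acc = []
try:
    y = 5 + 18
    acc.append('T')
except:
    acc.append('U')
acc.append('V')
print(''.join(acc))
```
TV

No exception, try block completes normally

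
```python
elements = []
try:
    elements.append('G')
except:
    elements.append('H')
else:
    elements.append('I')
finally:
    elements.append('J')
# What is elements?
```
['G', 'I', 'J']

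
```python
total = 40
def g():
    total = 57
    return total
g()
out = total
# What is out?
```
40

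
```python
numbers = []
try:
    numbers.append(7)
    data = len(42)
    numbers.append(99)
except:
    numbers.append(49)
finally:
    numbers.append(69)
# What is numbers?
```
[7, 49, 69]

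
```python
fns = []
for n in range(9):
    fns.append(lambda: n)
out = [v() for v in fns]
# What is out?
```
[8, 8, 8, 8, 8, 8, 8, 8, 8]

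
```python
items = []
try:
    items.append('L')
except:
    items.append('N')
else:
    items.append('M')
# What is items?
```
['L', 'M']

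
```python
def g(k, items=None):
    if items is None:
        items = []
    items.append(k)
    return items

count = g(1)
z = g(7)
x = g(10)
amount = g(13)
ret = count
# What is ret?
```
[1]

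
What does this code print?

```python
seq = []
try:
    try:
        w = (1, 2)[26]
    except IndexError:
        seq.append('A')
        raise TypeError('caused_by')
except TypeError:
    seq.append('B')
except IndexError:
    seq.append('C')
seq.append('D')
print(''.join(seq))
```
ABD

TypeError raised and caught, original IndexError not re-raised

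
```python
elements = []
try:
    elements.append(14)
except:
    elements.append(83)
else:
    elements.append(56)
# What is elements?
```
[14, 56]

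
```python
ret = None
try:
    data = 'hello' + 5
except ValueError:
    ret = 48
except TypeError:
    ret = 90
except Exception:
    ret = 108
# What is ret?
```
90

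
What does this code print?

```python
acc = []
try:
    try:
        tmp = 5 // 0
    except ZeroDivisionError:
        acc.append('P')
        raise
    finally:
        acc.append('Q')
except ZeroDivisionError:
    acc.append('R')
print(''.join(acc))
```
PQR

finally runs before re-raised exception propagates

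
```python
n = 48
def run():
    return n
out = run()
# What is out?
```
48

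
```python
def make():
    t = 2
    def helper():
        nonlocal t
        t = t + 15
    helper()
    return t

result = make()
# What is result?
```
17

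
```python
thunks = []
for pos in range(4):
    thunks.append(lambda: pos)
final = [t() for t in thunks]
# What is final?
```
[3, 3, 3, 3]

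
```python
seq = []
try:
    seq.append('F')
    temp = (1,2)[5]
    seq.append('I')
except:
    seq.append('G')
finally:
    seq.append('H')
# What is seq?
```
['F', 'G', 'H']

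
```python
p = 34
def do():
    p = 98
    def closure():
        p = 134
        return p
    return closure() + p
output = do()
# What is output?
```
232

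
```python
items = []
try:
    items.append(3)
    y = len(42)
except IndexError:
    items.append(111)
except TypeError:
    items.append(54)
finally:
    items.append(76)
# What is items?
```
[3, 54, 76]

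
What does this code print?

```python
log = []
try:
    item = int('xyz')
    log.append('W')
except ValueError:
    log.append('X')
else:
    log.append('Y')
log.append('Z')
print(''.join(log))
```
XZ

else block skipped when exception is caught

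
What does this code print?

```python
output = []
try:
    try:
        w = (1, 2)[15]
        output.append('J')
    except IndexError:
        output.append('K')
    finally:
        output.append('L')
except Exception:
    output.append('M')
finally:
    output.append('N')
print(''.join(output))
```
KLN

Both finally blocks run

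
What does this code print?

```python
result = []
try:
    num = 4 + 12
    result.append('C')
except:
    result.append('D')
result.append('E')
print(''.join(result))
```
CE

No exception, try block completes normally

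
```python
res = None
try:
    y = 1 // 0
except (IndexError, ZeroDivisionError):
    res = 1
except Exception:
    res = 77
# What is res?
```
1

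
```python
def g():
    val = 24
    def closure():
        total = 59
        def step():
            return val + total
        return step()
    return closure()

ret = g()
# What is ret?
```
83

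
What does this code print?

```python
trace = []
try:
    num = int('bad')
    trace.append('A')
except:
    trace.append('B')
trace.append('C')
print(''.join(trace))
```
BC

Exception raised in try, caught by bare except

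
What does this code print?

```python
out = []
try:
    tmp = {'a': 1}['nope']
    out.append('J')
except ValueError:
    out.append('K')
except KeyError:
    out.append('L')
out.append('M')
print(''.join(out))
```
LM

KeyError is caught by its specific handler, not ValueError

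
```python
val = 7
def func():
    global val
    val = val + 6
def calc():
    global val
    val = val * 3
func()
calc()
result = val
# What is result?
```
39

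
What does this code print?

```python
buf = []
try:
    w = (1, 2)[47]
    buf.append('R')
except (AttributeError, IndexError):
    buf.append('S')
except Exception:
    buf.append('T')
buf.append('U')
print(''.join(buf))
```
SU

IndexError matches tuple containing it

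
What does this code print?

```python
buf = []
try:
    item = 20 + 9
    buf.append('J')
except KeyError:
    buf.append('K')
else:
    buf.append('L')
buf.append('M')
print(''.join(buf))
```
JLM

else block runs when no exception occurs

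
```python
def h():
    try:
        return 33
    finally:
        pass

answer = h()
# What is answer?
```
33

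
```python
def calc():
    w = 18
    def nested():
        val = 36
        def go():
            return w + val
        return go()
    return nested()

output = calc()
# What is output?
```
54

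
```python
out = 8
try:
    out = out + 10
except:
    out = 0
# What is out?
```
18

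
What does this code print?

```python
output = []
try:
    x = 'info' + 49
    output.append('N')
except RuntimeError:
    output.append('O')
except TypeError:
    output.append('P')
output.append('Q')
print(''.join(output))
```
PQ

TypeError is caught by its specific handler, not RuntimeError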